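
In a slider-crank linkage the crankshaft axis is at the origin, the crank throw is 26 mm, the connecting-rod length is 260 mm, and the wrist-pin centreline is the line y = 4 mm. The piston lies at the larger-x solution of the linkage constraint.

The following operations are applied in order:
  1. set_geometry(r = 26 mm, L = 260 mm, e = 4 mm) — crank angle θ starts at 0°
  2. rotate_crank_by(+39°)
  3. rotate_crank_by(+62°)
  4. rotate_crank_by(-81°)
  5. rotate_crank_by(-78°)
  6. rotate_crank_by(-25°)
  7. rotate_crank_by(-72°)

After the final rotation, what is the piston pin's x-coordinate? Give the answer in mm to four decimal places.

236.0036

set_geometry: r = 26 mm, L = 260 mm, e = 4 mm; θ ← 0°
rotate_crank_by(+39°): θ ← 0° +39° = 39°
rotate_crank_by(+62°): θ ← 39° +62° = 101°
rotate_crank_by(-81°): θ ← 101° -81° = 20°
rotate_crank_by(-78°): θ ← 20° -78° = -58°
rotate_crank_by(-25°): θ ← -58° -25° = -83°
rotate_crank_by(-72°): θ ← -83° -72° = -155°
crank pin P = (r cos θ, r sin θ) = (-23.564002, -10.988075)
h = r sin θ − e = -10.988075 − 4 = -14.988075
x = r cos θ + √(L² − h²) = -23.564002 + √(67600.0 − 224.6424) = -23.564002 + 259.567636 = 236.003633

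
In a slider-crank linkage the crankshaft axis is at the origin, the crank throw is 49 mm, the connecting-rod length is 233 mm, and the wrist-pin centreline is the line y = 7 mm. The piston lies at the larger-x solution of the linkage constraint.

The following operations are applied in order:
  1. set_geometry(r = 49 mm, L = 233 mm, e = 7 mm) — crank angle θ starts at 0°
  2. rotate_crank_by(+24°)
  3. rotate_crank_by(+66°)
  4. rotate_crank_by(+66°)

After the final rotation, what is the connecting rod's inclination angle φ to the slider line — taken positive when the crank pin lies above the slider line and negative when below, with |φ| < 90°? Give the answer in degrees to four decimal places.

3.1812

set_geometry: r = 49 mm, L = 233 mm, e = 7 mm; θ ← 0°
rotate_crank_by(+24°): θ ← 0° +24° = 24°
rotate_crank_by(+66°): θ ← 24° +66° = 90°
rotate_crank_by(+66°): θ ← 90° +66° = 156°
crank pin P = (r cos θ, r sin θ) = (-44.763727, 19.930096)
h = r sin θ − e = 19.930096 − 7 = 12.930096
sin φ = h / L = 12.930096 / 233 = 0.05549397
φ = arcsin(0.05549397) = 3.181205°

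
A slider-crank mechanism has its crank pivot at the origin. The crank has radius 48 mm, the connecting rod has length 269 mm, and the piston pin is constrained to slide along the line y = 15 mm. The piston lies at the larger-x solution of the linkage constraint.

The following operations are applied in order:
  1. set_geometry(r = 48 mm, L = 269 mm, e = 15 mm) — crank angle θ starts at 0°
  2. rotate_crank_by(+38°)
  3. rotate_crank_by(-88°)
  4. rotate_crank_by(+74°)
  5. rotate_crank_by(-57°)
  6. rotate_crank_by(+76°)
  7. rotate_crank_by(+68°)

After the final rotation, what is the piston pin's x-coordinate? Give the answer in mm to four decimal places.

250.1413

set_geometry: r = 48 mm, L = 269 mm, e = 15 mm; θ ← 0°
rotate_crank_by(+38°): θ ← 0° +38° = 38°
rotate_crank_by(-88°): θ ← 38° -88° = -50°
rotate_crank_by(+74°): θ ← -50° +74° = 24°
rotate_crank_by(-57°): θ ← 24° -57° = -33°
rotate_crank_by(+76°): θ ← -33° +76° = 43°
rotate_crank_by(+68°): θ ← 43° +68° = 111°
crank pin P = (r cos θ, r sin θ) = (-17.201662, 44.811860)
h = r sin θ − e = 44.811860 − 15 = 29.811860
x = r cos θ + √(L² − h²) = -17.201662 + √(72361.0 − 888.7470) = -17.201662 + 267.342950 = 250.141289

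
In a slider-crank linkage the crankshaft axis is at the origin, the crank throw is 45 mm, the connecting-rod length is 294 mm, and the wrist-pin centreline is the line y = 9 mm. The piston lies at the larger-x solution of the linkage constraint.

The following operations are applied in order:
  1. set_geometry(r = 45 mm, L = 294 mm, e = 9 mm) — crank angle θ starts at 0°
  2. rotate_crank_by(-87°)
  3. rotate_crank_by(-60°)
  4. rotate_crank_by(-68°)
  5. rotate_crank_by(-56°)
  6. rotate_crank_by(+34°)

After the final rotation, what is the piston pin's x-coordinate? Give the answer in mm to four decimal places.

268.0831

set_geometry: r = 45 mm, L = 294 mm, e = 9 mm; θ ← 0°
rotate_crank_by(-87°): θ ← 0° -87° = -87°
rotate_crank_by(-60°): θ ← -87° -60° = -147°
rotate_crank_by(-68°): θ ← -147° -68° = -215°
rotate_crank_by(-56°): θ ← -215° -56° = -271°
rotate_crank_by(+34°): θ ← -271° +34° = -237°
crank pin P = (r cos θ, r sin θ) = (-24.508757, 37.740176)
h = r sin θ − e = 37.740176 − 9 = 28.740176
x = r cos θ + √(L² − h²) = -24.508757 + √(86436.0 − 825.9977) = -24.508757 + 292.591870 = 268.083113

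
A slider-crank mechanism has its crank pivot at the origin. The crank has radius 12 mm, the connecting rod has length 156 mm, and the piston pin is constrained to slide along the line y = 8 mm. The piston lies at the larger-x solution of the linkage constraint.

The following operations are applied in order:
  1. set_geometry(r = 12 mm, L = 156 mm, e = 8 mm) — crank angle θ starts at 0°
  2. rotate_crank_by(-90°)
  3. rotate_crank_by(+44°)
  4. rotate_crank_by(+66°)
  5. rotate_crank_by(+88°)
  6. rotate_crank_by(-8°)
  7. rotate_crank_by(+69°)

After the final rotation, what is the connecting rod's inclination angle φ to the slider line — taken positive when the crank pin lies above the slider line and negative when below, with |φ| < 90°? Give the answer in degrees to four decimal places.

set_geometry: r = 12 mm, L = 156 mm, e = 8 mm; θ ← 0°
rotate_crank_by(-90°): θ ← 0° -90° = -90°
rotate_crank_by(+44°): θ ← -90° +44° = -46°
rotate_crank_by(+66°): θ ← -46° +66° = 20°
rotate_crank_by(+88°): θ ← 20° +88° = 108°
rotate_crank_by(-8°): θ ← 108° -8° = 100°
rotate_crank_by(+69°): θ ← 100° +69° = 169°
crank pin P = (r cos θ, r sin θ) = (-11.779526, 2.289708)
h = r sin θ − e = 2.289708 − 8 = -5.710292
sin φ = h / L = -5.710292 / 156 = -0.03660444
φ = arcsin(-0.03660444) = -2.097748°

-2.0977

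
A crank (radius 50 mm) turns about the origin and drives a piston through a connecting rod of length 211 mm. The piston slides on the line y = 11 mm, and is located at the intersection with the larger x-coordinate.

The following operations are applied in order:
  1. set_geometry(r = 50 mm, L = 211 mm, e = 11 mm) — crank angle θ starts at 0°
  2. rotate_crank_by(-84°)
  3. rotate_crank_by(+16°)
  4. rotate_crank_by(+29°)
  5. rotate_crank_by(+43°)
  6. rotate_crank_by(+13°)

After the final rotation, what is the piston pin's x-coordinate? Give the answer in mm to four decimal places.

258.7842

set_geometry: r = 50 mm, L = 211 mm, e = 11 mm; θ ← 0°
rotate_crank_by(-84°): θ ← 0° -84° = -84°
rotate_crank_by(+16°): θ ← -84° +16° = -68°
rotate_crank_by(+29°): θ ← -68° +29° = -39°
rotate_crank_by(+43°): θ ← -39° +43° = 4°
rotate_crank_by(+13°): θ ← 4° +13° = 17°
crank pin P = (r cos θ, r sin θ) = (47.815238, 14.618585)
h = r sin θ − e = 14.618585 − 11 = 3.618585
x = r cos θ + √(L² − h²) = 47.815238 + √(44521.0 − 13.0942) = 47.815238 + 210.968969 = 258.784207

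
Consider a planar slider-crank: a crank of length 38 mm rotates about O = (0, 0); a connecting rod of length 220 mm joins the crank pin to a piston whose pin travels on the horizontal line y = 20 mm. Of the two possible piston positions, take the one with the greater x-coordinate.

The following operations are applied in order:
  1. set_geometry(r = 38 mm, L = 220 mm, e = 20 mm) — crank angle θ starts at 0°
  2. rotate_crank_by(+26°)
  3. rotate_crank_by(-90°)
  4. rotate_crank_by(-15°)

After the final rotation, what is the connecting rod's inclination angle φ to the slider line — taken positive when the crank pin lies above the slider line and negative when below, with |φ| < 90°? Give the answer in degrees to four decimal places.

-15.0975

set_geometry: r = 38 mm, L = 220 mm, e = 20 mm; θ ← 0°
rotate_crank_by(+26°): θ ← 0° +26° = 26°
rotate_crank_by(-90°): θ ← 26° -90° = -64°
rotate_crank_by(-15°): θ ← -64° -15° = -79°
crank pin P = (r cos θ, r sin θ) = (7.250742, -37.301833)
h = r sin θ − e = -37.301833 − 20 = -57.301833
sin φ = h / L = -57.301833 / 220 = -0.26046288
φ = arcsin(-0.26046288) = -15.097529°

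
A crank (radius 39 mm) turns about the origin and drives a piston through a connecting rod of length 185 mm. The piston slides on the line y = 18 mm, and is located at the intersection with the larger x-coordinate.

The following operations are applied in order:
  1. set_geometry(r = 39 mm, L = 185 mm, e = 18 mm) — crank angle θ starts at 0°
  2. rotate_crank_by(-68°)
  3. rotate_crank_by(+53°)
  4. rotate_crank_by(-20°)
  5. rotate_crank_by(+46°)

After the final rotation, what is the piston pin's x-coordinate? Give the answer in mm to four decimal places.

222.9819

set_geometry: r = 39 mm, L = 185 mm, e = 18 mm; θ ← 0°
rotate_crank_by(-68°): θ ← 0° -68° = -68°
rotate_crank_by(+53°): θ ← -68° +53° = -15°
rotate_crank_by(-20°): θ ← -15° -20° = -35°
rotate_crank_by(+46°): θ ← -35° +46° = 11°
crank pin P = (r cos θ, r sin θ) = (38.283460, 7.441551)
h = r sin θ − e = 7.441551 − 18 = -10.558449
x = r cos θ + √(L² − h²) = 38.283460 + √(34225.0 − 111.4808) = 38.283460 + 184.698455 = 222.981915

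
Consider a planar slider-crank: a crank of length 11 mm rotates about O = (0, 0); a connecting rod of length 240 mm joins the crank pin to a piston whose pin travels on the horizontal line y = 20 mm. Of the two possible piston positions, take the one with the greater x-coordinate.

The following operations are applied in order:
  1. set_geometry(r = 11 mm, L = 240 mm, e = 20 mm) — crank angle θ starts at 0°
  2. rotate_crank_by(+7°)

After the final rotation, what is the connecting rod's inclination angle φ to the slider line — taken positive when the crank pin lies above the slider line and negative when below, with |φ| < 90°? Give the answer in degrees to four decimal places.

set_geometry: r = 11 mm, L = 240 mm, e = 20 mm; θ ← 0°
rotate_crank_by(+7°): θ ← 0° +7° = 7°
crank pin P = (r cos θ, r sin θ) = (10.918008, 1.340563)
h = r sin θ − e = 1.340563 − 20 = -18.659437
sin φ = h / L = -18.659437 / 240 = -0.07774766
φ = arcsin(-0.07774766) = -4.459113°

-4.4591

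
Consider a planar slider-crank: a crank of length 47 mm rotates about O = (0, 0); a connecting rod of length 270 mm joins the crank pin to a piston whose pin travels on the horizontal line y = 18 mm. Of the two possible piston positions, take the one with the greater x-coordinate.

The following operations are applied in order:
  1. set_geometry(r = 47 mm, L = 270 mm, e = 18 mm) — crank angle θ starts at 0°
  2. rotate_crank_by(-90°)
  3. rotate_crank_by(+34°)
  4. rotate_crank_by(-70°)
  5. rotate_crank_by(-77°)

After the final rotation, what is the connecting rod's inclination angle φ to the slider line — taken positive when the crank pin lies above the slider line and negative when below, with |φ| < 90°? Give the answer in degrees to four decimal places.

0.0773

set_geometry: r = 47 mm, L = 270 mm, e = 18 mm; θ ← 0°
rotate_crank_by(-90°): θ ← 0° -90° = -90°
rotate_crank_by(+34°): θ ← -90° +34° = -56°
rotate_crank_by(-70°): θ ← -56° -70° = -126°
rotate_crank_by(-77°): θ ← -126° -77° = -203°
crank pin P = (r cos θ, r sin θ) = (-43.263728, 18.364363)
h = r sin θ − e = 18.364363 − 18 = 0.364363
sin φ = h / L = 0.364363 / 270 = 0.00134949
φ = arcsin(0.00134949) = 0.077320°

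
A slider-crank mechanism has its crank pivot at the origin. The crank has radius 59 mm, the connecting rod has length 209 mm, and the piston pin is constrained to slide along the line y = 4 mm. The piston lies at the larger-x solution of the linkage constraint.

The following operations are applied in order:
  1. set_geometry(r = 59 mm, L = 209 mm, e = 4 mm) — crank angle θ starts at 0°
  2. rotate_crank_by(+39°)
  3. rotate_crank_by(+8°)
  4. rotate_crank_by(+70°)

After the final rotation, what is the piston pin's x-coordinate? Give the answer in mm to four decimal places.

176.4927

set_geometry: r = 59 mm, L = 209 mm, e = 4 mm; θ ← 0°
rotate_crank_by(+39°): θ ← 0° +39° = 39°
rotate_crank_by(+8°): θ ← 39° +8° = 47°
rotate_crank_by(+70°): θ ← 47° +70° = 117°
crank pin P = (r cos θ, r sin θ) = (-26.785439, 52.569385)
h = r sin θ − e = 52.569385 − 4 = 48.569385
x = r cos θ + √(L² − h²) = -26.785439 + √(43681.0 − 2358.9852) = -26.785439 + 203.278171 = 176.492732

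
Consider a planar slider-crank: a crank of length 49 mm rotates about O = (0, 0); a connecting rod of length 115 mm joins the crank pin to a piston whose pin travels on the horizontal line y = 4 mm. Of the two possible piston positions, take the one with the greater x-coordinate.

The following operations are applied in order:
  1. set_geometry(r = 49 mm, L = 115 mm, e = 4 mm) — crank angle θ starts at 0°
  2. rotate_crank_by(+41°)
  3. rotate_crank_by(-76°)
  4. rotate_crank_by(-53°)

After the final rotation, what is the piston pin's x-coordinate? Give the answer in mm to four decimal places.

103.7844

set_geometry: r = 49 mm, L = 115 mm, e = 4 mm; θ ← 0°
rotate_crank_by(+41°): θ ← 0° +41° = 41°
rotate_crank_by(-76°): θ ← 41° -76° = -35°
rotate_crank_by(-53°): θ ← -35° -53° = -88°
crank pin P = (r cos θ, r sin θ) = (1.710075, -48.970151)
h = r sin θ − e = -48.970151 − 4 = -52.970151
x = r cos θ + √(L² − h²) = 1.710075 + √(13225.0 − 2805.8368) = 1.710075 + 102.074302 = 103.784377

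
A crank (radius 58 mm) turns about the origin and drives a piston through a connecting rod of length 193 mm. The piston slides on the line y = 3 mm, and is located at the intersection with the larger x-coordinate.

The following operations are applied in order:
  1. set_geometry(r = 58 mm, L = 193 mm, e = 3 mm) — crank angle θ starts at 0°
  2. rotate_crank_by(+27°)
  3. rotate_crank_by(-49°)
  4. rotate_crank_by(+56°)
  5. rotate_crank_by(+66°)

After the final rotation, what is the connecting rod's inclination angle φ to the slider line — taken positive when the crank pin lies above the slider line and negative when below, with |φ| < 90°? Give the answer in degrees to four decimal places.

16.2846

set_geometry: r = 58 mm, L = 193 mm, e = 3 mm; θ ← 0°
rotate_crank_by(+27°): θ ← 0° +27° = 27°
rotate_crank_by(-49°): θ ← 27° -49° = -22°
rotate_crank_by(+56°): θ ← -22° +56° = 34°
rotate_crank_by(+66°): θ ← 34° +66° = 100°
crank pin P = (r cos θ, r sin θ) = (-10.071594, 57.118850)
h = r sin θ − e = 57.118850 − 3 = 54.118850
sin φ = h / L = 54.118850 / 193 = 0.28040855
φ = arcsin(0.28040855) = 16.284590°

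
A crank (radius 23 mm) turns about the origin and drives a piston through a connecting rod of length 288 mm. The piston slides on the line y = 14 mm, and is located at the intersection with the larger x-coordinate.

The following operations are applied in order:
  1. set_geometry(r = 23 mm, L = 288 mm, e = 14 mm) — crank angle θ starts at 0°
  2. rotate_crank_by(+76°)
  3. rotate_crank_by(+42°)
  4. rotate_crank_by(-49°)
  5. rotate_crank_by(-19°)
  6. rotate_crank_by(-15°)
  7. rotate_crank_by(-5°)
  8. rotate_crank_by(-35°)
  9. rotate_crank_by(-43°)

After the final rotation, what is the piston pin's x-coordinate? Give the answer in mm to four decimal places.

301.7067

set_geometry: r = 23 mm, L = 288 mm, e = 14 mm; θ ← 0°
rotate_crank_by(+76°): θ ← 0° +76° = 76°
rotate_crank_by(+42°): θ ← 76° +42° = 118°
rotate_crank_by(-49°): θ ← 118° -49° = 69°
rotate_crank_by(-19°): θ ← 69° -19° = 50°
rotate_crank_by(-15°): θ ← 50° -15° = 35°
rotate_crank_by(-5°): θ ← 35° -5° = 30°
rotate_crank_by(-35°): θ ← 30° -35° = -5°
rotate_crank_by(-43°): θ ← -5° -43° = -48°
crank pin P = (r cos θ, r sin θ) = (15.390004, -17.092331)
h = r sin θ − e = -17.092331 − 14 = -31.092331
x = r cos θ + √(L² − h²) = 15.390004 + √(82944.0 − 966.7330) = 15.390004 + 286.316725 = 301.706729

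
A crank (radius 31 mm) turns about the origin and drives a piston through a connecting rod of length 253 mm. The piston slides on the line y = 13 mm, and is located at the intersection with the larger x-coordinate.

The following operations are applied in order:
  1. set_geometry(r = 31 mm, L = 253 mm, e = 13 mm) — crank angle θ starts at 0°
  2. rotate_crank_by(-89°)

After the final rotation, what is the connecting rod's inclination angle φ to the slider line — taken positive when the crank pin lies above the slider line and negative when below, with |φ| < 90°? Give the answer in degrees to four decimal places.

-10.0143

set_geometry: r = 31 mm, L = 253 mm, e = 13 mm; θ ← 0°
rotate_crank_by(-89°): θ ← 0° -89° = -89°
crank pin P = (r cos θ, r sin θ) = (0.541025, -30.995279)
h = r sin θ − e = -30.995279 − 13 = -43.995279
sin φ = h / L = -43.995279 / 253 = -0.17389438
φ = arcsin(-0.17389438) = -10.014324°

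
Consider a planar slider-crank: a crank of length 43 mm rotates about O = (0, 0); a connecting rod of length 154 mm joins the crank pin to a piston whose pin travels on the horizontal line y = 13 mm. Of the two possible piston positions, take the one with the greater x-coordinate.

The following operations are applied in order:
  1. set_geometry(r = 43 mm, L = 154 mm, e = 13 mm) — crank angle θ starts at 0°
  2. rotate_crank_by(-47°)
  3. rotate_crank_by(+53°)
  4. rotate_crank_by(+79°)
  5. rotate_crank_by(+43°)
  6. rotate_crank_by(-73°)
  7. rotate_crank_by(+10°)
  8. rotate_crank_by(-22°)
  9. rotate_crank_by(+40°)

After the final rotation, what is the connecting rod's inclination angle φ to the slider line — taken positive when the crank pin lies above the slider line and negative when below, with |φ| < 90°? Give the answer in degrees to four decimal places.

11.1118

set_geometry: r = 43 mm, L = 154 mm, e = 13 mm; θ ← 0°
rotate_crank_by(-47°): θ ← 0° -47° = -47°
rotate_crank_by(+53°): θ ← -47° +53° = 6°
rotate_crank_by(+79°): θ ← 6° +79° = 85°
rotate_crank_by(+43°): θ ← 85° +43° = 128°
rotate_crank_by(-73°): θ ← 128° -73° = 55°
rotate_crank_by(+10°): θ ← 55° +10° = 65°
rotate_crank_by(-22°): θ ← 65° -22° = 43°
rotate_crank_by(+40°): θ ← 43° +40° = 83°
crank pin P = (r cos θ, r sin θ) = (5.240382, 42.679485)
h = r sin θ − e = 42.679485 − 13 = 29.679485
sin φ = h / L = 29.679485 / 154 = 0.19272393
φ = arcsin(0.19272393) = 11.111792°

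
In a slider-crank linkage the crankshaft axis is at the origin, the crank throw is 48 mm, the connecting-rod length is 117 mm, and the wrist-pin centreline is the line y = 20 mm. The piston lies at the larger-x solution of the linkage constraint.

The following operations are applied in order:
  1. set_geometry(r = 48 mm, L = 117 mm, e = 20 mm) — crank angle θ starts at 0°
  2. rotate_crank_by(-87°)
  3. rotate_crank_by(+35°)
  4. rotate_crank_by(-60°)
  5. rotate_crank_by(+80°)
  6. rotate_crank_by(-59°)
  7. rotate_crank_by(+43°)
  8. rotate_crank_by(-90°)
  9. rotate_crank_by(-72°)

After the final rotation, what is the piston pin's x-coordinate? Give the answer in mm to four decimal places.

set_geometry: r = 48 mm, L = 117 mm, e = 20 mm; θ ← 0°
rotate_crank_by(-87°): θ ← 0° -87° = -87°
rotate_crank_by(+35°): θ ← -87° +35° = -52°
rotate_crank_by(-60°): θ ← -52° -60° = -112°
rotate_crank_by(+80°): θ ← -112° +80° = -32°
rotate_crank_by(-59°): θ ← -32° -59° = -91°
rotate_crank_by(+43°): θ ← -91° +43° = -48°
rotate_crank_by(-90°): θ ← -48° -90° = -138°
rotate_crank_by(-72°): θ ← -138° -72° = -210°
crank pin P = (r cos θ, r sin θ) = (-41.569219, 24.000000)
h = r sin θ − e = 24.000000 − 20 = 4.000000
x = r cos θ + √(L² − h²) = -41.569219 + √(13689.0 − 16.0000) = -41.569219 + 116.931604 = 75.362385

75.3624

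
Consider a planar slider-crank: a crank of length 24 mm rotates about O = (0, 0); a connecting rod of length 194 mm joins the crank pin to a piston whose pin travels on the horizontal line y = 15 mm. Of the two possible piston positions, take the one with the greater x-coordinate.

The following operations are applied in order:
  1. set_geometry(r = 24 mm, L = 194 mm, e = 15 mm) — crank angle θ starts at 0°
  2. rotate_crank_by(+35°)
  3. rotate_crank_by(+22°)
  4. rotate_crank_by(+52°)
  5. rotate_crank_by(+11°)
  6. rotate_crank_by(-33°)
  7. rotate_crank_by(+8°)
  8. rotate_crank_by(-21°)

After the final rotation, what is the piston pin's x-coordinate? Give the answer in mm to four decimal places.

200.4474

set_geometry: r = 24 mm, L = 194 mm, e = 15 mm; θ ← 0°
rotate_crank_by(+35°): θ ← 0° +35° = 35°
rotate_crank_by(+22°): θ ← 35° +22° = 57°
rotate_crank_by(+52°): θ ← 57° +52° = 109°
rotate_crank_by(+11°): θ ← 109° +11° = 120°
rotate_crank_by(-33°): θ ← 120° -33° = 87°
rotate_crank_by(+8°): θ ← 87° +8° = 95°
rotate_crank_by(-21°): θ ← 95° -21° = 74°
crank pin P = (r cos θ, r sin θ) = (6.615297, 23.070281)
h = r sin θ − e = 23.070281 − 15 = 8.070281
x = r cos θ + √(L² − h²) = 6.615297 + √(37636.0 − 65.1294) = 6.615297 + 193.832068 = 200.447364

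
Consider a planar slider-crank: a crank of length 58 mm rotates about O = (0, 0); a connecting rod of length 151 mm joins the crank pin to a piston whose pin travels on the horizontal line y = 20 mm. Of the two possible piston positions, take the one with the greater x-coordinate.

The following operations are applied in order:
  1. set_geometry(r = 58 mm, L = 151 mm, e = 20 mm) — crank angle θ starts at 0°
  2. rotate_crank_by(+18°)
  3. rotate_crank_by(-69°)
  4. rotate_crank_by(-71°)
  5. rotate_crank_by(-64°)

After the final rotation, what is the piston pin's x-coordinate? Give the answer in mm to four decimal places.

92.6731

set_geometry: r = 58 mm, L = 151 mm, e = 20 mm; θ ← 0°
rotate_crank_by(+18°): θ ← 0° +18° = 18°
rotate_crank_by(-69°): θ ← 18° -69° = -51°
rotate_crank_by(-71°): θ ← -51° -71° = -122°
rotate_crank_by(-64°): θ ← -122° -64° = -186°
crank pin P = (r cos θ, r sin θ) = (-57.682270, 6.062651)
h = r sin θ − e = 6.062651 − 20 = -13.937349
x = r cos θ + √(L² − h²) = -57.682270 + √(22801.0 − 194.2497) = -57.682270 + 150.355413 = 92.673143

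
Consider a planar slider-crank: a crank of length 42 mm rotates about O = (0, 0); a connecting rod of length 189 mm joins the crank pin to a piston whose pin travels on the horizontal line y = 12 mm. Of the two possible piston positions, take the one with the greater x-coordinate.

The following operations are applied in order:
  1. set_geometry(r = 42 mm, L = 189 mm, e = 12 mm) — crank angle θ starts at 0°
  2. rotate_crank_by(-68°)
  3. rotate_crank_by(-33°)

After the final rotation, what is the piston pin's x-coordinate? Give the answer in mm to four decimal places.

set_geometry: r = 42 mm, L = 189 mm, e = 12 mm; θ ← 0°
rotate_crank_by(-68°): θ ← 0° -68° = -68°
rotate_crank_by(-33°): θ ← -68° -33° = -101°
crank pin P = (r cos θ, r sin θ) = (-8.013978, -41.228342)
h = r sin θ − e = -41.228342 − 12 = -53.228342
x = r cos θ + √(L² − h²) = -8.013978 + √(35721.0 − 2833.2564) = -8.013978 + 181.349783 = 173.335805

173.3358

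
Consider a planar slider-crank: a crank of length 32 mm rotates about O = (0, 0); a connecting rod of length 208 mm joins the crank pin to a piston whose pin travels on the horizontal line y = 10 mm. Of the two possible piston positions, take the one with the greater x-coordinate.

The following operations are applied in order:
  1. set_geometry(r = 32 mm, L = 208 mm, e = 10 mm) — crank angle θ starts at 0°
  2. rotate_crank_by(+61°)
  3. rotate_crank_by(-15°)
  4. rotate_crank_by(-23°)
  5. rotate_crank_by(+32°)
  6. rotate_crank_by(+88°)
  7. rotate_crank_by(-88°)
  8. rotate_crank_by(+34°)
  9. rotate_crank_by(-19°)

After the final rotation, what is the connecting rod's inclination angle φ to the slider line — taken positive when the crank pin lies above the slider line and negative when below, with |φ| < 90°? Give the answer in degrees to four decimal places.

5.5372

set_geometry: r = 32 mm, L = 208 mm, e = 10 mm; θ ← 0°
rotate_crank_by(+61°): θ ← 0° +61° = 61°
rotate_crank_by(-15°): θ ← 61° -15° = 46°
rotate_crank_by(-23°): θ ← 46° -23° = 23°
rotate_crank_by(+32°): θ ← 23° +32° = 55°
rotate_crank_by(+88°): θ ← 55° +88° = 143°
rotate_crank_by(-88°): θ ← 143° -88° = 55°
rotate_crank_by(+34°): θ ← 55° +34° = 89°
rotate_crank_by(-19°): θ ← 89° -19° = 70°
crank pin P = (r cos θ, r sin θ) = (10.944645, 30.070164)
h = r sin θ − e = 30.070164 − 10 = 20.070164
sin φ = h / L = 20.070164 / 208 = 0.09649117
φ = arcsin(0.09649117) = 5.537152°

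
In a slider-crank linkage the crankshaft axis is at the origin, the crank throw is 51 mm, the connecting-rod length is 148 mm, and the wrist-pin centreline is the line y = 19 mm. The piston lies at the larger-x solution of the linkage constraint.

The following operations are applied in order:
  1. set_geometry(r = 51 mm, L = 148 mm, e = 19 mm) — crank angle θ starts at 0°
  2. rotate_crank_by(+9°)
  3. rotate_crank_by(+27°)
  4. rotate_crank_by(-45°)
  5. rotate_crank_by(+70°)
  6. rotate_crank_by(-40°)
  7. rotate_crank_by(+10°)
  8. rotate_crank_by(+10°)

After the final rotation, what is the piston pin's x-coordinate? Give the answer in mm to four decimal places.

185.7822

set_geometry: r = 51 mm, L = 148 mm, e = 19 mm; θ ← 0°
rotate_crank_by(+9°): θ ← 0° +9° = 9°
rotate_crank_by(+27°): θ ← 9° +27° = 36°
rotate_crank_by(-45°): θ ← 36° -45° = -9°
rotate_crank_by(+70°): θ ← -9° +70° = 61°
rotate_crank_by(-40°): θ ← 61° -40° = 21°
rotate_crank_by(+10°): θ ← 21° +10° = 31°
rotate_crank_by(+10°): θ ← 31° +10° = 41°
crank pin P = (r cos θ, r sin θ) = (38.490189, 33.459010)
h = r sin θ − e = 33.459010 − 19 = 14.459010
x = r cos θ + √(L² − h²) = 38.490189 + √(21904.0 − 209.0630) = 38.490189 + 147.292013 = 185.782201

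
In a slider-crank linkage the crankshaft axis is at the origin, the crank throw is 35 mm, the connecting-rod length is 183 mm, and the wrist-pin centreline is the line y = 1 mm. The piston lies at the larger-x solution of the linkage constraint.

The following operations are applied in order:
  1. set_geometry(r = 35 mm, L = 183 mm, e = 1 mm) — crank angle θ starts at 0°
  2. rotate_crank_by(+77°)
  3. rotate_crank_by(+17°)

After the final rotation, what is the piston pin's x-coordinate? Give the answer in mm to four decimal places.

set_geometry: r = 35 mm, L = 183 mm, e = 1 mm; θ ← 0°
rotate_crank_by(+77°): θ ← 0° +77° = 77°
rotate_crank_by(+17°): θ ← 77° +17° = 94°
crank pin P = (r cos θ, r sin θ) = (-2.441477, 34.914742)
h = r sin θ − e = 34.914742 − 1 = 33.914742
x = r cos θ + √(L² − h²) = -2.441477 + √(33489.0 − 1150.2097) = -2.441477 + 179.829893 = 177.388416

177.3884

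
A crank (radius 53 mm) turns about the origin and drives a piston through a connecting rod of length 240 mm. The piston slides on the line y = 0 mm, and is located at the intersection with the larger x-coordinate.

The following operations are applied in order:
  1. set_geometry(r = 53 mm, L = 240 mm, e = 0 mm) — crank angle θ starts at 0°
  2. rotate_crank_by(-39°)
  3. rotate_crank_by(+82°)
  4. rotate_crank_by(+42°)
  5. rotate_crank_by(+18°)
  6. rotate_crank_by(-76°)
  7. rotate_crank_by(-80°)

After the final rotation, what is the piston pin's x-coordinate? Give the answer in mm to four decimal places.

set_geometry: r = 53 mm, L = 240 mm, e = 0 mm; θ ← 0°
rotate_crank_by(-39°): θ ← 0° -39° = -39°
rotate_crank_by(+82°): θ ← -39° +82° = 43°
rotate_crank_by(+42°): θ ← 43° +42° = 85°
rotate_crank_by(+18°): θ ← 85° +18° = 103°
rotate_crank_by(-76°): θ ← 103° -76° = 27°
rotate_crank_by(-80°): θ ← 27° -80° = -53°
crank pin P = (r cos θ, r sin θ) = (31.896196, -42.327682)
h = r sin θ − e = -42.327682 − 0 = -42.327682
x = r cos θ + √(L² − h²) = 31.896196 + √(57600.0 − 1791.6327) = 31.896196 + 236.237946 = 268.134143

268.1341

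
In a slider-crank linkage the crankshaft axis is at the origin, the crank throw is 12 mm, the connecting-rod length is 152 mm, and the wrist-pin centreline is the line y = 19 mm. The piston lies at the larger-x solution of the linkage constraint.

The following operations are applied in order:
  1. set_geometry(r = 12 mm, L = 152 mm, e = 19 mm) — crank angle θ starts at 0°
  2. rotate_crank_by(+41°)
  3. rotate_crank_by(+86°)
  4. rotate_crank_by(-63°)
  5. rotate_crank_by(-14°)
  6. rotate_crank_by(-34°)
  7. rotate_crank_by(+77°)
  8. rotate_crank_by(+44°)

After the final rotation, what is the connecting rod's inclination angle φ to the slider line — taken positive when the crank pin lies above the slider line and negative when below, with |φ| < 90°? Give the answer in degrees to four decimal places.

-4.0805

set_geometry: r = 12 mm, L = 152 mm, e = 19 mm; θ ← 0°
rotate_crank_by(+41°): θ ← 0° +41° = 41°
rotate_crank_by(+86°): θ ← 41° +86° = 127°
rotate_crank_by(-63°): θ ← 127° -63° = 64°
rotate_crank_by(-14°): θ ← 64° -14° = 50°
rotate_crank_by(-34°): θ ← 50° -34° = 16°
rotate_crank_by(+77°): θ ← 16° +77° = 93°
rotate_crank_by(+44°): θ ← 93° +44° = 137°
crank pin P = (r cos θ, r sin θ) = (-8.776244, 8.183980)
h = r sin θ − e = 8.183980 − 19 = -10.816020
sin φ = h / L = -10.816020 / 152 = -0.07115802
φ = arcsin(-0.07115802) = -4.080503°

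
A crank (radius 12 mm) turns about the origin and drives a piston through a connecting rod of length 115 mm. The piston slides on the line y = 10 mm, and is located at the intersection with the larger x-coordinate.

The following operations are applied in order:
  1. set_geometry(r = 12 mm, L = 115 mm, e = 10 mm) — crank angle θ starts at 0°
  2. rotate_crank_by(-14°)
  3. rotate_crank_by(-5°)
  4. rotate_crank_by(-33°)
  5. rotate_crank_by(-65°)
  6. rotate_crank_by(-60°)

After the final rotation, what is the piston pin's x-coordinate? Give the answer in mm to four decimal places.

set_geometry: r = 12 mm, L = 115 mm, e = 10 mm; θ ← 0°
rotate_crank_by(-14°): θ ← 0° -14° = -14°
rotate_crank_by(-5°): θ ← -14° -5° = -19°
rotate_crank_by(-33°): θ ← -19° -33° = -52°
rotate_crank_by(-65°): θ ← -52° -65° = -117°
rotate_crank_by(-60°): θ ← -117° -60° = -177°
crank pin P = (r cos θ, r sin θ) = (-11.983554, -0.628031)
h = r sin θ − e = -0.628031 − 10 = -10.628031
x = r cos θ + √(L² − h²) = -11.983554 + √(13225.0 − 112.9551) = -11.983554 + 114.507838 = 102.524284

102.5243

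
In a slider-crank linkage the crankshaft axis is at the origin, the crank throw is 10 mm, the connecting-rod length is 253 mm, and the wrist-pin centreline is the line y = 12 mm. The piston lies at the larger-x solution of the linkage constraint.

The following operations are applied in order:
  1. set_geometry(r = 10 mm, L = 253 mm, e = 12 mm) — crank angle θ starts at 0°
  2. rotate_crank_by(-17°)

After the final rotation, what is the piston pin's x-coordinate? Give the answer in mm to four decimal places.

set_geometry: r = 10 mm, L = 253 mm, e = 12 mm; θ ← 0°
rotate_crank_by(-17°): θ ← 0° -17° = -17°
crank pin P = (r cos θ, r sin θ) = (9.563048, -2.923717)
h = r sin θ − e = -2.923717 − 12 = -14.923717
x = r cos θ + √(L² − h²) = 9.563048 + √(64009.0 − 222.7173) = 9.563048 + 252.559464 = 262.122511

262.1225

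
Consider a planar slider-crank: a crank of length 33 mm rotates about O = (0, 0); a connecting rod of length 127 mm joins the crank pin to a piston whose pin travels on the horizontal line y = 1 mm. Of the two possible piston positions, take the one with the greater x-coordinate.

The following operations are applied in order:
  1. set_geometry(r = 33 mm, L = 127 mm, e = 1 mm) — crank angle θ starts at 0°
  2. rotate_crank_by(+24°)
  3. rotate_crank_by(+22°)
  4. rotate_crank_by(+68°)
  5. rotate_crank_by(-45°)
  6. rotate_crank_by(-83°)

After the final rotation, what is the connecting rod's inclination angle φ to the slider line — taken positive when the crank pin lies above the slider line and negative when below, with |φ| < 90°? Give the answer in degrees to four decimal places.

-4.0562

set_geometry: r = 33 mm, L = 127 mm, e = 1 mm; θ ← 0°
rotate_crank_by(+24°): θ ← 0° +24° = 24°
rotate_crank_by(+22°): θ ← 24° +22° = 46°
rotate_crank_by(+68°): θ ← 46° +68° = 114°
rotate_crank_by(-45°): θ ← 114° -45° = 69°
rotate_crank_by(-83°): θ ← 69° -83° = -14°
crank pin P = (r cos θ, r sin θ) = (32.019759, -7.983423)
h = r sin θ − e = -7.983423 − 1 = -8.983423
sin φ = h / L = -8.983423 / 127 = -0.07073561
φ = arcsin(-0.07073561) = -4.056239°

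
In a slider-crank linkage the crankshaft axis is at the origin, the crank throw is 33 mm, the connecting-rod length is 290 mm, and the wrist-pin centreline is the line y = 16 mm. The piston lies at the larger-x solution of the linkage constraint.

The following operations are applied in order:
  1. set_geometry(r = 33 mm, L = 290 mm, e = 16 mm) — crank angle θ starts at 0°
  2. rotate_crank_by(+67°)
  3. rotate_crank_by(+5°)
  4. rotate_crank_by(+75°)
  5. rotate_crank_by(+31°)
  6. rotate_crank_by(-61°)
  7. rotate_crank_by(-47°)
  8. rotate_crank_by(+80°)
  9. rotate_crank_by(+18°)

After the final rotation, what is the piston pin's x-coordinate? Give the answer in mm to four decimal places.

257.5771

set_geometry: r = 33 mm, L = 290 mm, e = 16 mm; θ ← 0°
rotate_crank_by(+67°): θ ← 0° +67° = 67°
rotate_crank_by(+5°): θ ← 67° +5° = 72°
rotate_crank_by(+75°): θ ← 72° +75° = 147°
rotate_crank_by(+31°): θ ← 147° +31° = 178°
rotate_crank_by(-61°): θ ← 178° -61° = 117°
rotate_crank_by(-47°): θ ← 117° -47° = 70°
rotate_crank_by(+80°): θ ← 70° +80° = 150°
rotate_crank_by(+18°): θ ← 150° +18° = 168°
crank pin P = (r cos θ, r sin θ) = (-32.278871, 6.861086)
h = r sin θ − e = 6.861086 − 16 = -9.138914
x = r cos θ + √(L² − h²) = -32.278871 + √(84100.0 − 83.5198) = -32.278871 + 289.855965 = 257.577094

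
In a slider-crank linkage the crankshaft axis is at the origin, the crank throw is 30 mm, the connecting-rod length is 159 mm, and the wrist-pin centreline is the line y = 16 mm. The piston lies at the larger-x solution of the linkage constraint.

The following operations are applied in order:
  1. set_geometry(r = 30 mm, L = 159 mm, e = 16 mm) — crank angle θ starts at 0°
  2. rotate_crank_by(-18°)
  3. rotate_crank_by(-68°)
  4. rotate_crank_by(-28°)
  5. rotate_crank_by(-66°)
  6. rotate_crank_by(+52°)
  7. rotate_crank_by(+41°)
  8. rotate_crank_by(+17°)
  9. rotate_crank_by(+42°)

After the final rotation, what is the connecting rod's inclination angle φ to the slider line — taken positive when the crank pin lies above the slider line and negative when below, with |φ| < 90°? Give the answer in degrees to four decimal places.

set_geometry: r = 30 mm, L = 159 mm, e = 16 mm; θ ← 0°
rotate_crank_by(-18°): θ ← 0° -18° = -18°
rotate_crank_by(-68°): θ ← -18° -68° = -86°
rotate_crank_by(-28°): θ ← -86° -28° = -114°
rotate_crank_by(-66°): θ ← -114° -66° = -180°
rotate_crank_by(+52°): θ ← -180° +52° = -128°
rotate_crank_by(+41°): θ ← -128° +41° = -87°
rotate_crank_by(+17°): θ ← -87° +17° = -70°
rotate_crank_by(+42°): θ ← -70° +42° = -28°
crank pin P = (r cos θ, r sin θ) = (26.488428, -14.084147)
h = r sin θ − e = -14.084147 − 16 = -30.084147
sin φ = h / L = -30.084147 / 159 = -0.18920847
φ = arcsin(-0.18920847) = -10.906595°

-10.9066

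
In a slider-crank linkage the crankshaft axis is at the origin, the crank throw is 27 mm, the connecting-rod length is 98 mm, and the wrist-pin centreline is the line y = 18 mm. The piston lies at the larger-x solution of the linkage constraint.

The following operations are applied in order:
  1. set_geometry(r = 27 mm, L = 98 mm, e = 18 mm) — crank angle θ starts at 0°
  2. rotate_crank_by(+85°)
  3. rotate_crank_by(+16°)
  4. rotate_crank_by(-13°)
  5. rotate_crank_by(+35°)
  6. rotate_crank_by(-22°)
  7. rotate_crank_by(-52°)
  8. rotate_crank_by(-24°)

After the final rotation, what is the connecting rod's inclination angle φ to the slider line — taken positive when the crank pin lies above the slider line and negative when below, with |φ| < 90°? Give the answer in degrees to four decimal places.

set_geometry: r = 27 mm, L = 98 mm, e = 18 mm; θ ← 0°
rotate_crank_by(+85°): θ ← 0° +85° = 85°
rotate_crank_by(+16°): θ ← 85° +16° = 101°
rotate_crank_by(-13°): θ ← 101° -13° = 88°
rotate_crank_by(+35°): θ ← 88° +35° = 123°
rotate_crank_by(-22°): θ ← 123° -22° = 101°
rotate_crank_by(-52°): θ ← 101° -52° = 49°
rotate_crank_by(-24°): θ ← 49° -24° = 25°
crank pin P = (r cos θ, r sin θ) = (24.470310, 11.410693)
h = r sin θ − e = 11.410693 − 18 = -6.589307
sin φ = h / L = -6.589307 / 98 = -0.06723783
φ = arcsin(-0.06723783) = -3.855352°

-3.8554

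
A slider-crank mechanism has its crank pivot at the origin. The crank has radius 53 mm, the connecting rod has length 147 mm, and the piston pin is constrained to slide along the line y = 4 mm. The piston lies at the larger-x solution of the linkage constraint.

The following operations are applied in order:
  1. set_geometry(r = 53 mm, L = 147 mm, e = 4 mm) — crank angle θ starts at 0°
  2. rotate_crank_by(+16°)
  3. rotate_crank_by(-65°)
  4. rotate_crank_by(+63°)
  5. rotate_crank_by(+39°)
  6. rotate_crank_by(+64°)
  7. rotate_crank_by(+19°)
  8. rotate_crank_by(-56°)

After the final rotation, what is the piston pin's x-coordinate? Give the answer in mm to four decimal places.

set_geometry: r = 53 mm, L = 147 mm, e = 4 mm; θ ← 0°
rotate_crank_by(+16°): θ ← 0° +16° = 16°
rotate_crank_by(-65°): θ ← 16° -65° = -49°
rotate_crank_by(+63°): θ ← -49° +63° = 14°
rotate_crank_by(+39°): θ ← 14° +39° = 53°
rotate_crank_by(+64°): θ ← 53° +64° = 117°
rotate_crank_by(+19°): θ ← 117° +19° = 136°
rotate_crank_by(-56°): θ ← 136° -56° = 80°
crank pin P = (r cos θ, r sin θ) = (9.203353, 52.194811)
h = r sin θ − e = 52.194811 − 4 = 48.194811
x = r cos θ + √(L² − h²) = 9.203353 + √(21609.0 − 2322.7398) = 9.203353 + 138.874980 = 148.078334

148.0783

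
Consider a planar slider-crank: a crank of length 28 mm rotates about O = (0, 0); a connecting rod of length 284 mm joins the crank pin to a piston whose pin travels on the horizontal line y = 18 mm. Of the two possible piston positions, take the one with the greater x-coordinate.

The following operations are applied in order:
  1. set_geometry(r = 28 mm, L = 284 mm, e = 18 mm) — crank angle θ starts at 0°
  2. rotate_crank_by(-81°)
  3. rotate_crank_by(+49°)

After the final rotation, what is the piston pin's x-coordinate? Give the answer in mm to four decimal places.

305.8405

set_geometry: r = 28 mm, L = 284 mm, e = 18 mm; θ ← 0°
rotate_crank_by(-81°): θ ← 0° -81° = -81°
rotate_crank_by(+49°): θ ← -81° +49° = -32°
crank pin P = (r cos θ, r sin θ) = (23.745347, -14.837739)
h = r sin θ − e = -14.837739 − 18 = -32.837739
x = r cos θ + √(L² − h²) = 23.745347 + √(80656.0 − 1078.3171) = 23.745347 + 282.095166 = 305.840513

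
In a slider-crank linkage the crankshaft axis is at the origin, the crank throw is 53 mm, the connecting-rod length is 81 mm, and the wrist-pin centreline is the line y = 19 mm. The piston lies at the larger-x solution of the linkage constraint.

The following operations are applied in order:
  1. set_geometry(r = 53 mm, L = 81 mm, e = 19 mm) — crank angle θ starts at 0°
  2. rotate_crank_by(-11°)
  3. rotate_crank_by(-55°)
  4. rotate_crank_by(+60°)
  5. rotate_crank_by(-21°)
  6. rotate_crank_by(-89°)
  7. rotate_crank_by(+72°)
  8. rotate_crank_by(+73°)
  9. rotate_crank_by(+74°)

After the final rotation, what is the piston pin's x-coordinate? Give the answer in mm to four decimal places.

62.2094

set_geometry: r = 53 mm, L = 81 mm, e = 19 mm; θ ← 0°
rotate_crank_by(-11°): θ ← 0° -11° = -11°
rotate_crank_by(-55°): θ ← -11° -55° = -66°
rotate_crank_by(+60°): θ ← -66° +60° = -6°
rotate_crank_by(-21°): θ ← -6° -21° = -27°
rotate_crank_by(-89°): θ ← -27° -89° = -116°
rotate_crank_by(+72°): θ ← -116° +72° = -44°
rotate_crank_by(+73°): θ ← -44° +73° = 29°
rotate_crank_by(+74°): θ ← 29° +74° = 103°
crank pin P = (r cos θ, r sin θ) = (-11.922406, 51.641613)
h = r sin θ − e = 51.641613 − 19 = 32.641613
x = r cos θ + √(L² − h²) = -11.922406 + √(6561.0 − 1065.4749) = -11.922406 + 74.131809 = 62.209403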